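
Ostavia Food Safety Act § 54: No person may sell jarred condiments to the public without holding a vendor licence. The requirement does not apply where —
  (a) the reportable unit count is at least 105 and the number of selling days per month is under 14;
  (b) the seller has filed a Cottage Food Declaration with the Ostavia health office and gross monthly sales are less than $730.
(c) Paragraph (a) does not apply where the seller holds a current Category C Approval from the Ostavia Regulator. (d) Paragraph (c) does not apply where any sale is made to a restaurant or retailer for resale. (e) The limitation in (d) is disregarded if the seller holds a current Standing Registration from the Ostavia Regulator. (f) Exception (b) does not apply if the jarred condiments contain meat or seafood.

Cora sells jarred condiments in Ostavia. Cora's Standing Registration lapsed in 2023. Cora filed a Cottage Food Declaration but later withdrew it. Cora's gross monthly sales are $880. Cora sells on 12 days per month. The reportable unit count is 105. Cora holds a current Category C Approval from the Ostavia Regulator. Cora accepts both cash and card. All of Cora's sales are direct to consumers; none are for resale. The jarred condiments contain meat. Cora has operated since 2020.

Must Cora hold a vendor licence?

Exception (a) is satisfied on its face — the reportable unit count is 105, meeting the 105 threshold; the number of selling days per month is 12, under the 14 limit. Turning to paragraphs (c)–(e): (c) operates against (a): a current Category C Approval is held. (d) is inapplicable (no sales are for resale), so (c) stands. (a) is therefore removed.
Exception (b) fails — the Cottage Food Declaration was withdrawn.
None of the exceptions is available; § 54 applies in full.

Yes — Cora must hold a vendor licence.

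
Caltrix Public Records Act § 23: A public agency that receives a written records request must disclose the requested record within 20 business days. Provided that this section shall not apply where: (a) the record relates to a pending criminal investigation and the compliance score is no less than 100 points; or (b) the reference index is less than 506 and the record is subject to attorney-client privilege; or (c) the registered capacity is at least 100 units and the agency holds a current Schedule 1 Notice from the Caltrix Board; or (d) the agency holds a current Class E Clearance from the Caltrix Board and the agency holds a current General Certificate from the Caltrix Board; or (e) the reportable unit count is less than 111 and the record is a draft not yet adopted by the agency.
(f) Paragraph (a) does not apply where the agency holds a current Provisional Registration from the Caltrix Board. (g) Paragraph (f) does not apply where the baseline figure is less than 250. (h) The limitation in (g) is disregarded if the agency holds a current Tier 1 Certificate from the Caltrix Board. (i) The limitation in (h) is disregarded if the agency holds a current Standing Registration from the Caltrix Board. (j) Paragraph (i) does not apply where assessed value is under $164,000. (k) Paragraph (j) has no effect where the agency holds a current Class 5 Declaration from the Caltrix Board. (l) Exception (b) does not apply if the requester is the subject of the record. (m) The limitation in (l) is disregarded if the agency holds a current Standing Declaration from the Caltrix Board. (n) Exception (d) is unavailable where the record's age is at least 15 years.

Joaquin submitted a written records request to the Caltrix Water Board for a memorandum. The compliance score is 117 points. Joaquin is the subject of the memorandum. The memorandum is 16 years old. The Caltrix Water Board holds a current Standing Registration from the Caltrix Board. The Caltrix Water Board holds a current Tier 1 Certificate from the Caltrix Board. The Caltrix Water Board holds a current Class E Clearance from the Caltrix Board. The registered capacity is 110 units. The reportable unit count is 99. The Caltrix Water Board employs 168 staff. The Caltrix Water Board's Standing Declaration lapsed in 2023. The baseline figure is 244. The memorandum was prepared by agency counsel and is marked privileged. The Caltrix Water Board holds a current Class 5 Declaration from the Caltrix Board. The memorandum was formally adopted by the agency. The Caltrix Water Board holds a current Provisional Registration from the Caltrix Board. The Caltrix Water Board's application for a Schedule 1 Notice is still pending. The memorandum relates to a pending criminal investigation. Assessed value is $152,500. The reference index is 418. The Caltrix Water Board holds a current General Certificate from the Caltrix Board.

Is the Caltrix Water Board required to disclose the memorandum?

No — exception (a) applies; the Caltrix Water Board is not required to disclose the memorandum.

Exception (a) is satisfied on its face — the memorandum relates to a pending investigation; the compliance score is 117 points, meeting the 100 points threshold. Applying paragraphs (f)–(k): (f) applies (a current Provisional Registration is held), but is itself disapplied by (g): (g) is triggered — the baseline figure is 244, less than the 250 limit. (h) would limit (g) — a current Tier 1 Certificate is held — but (i) sets (h) aside: (i) is triggered — a current Standing Registration is held. (j) would limit (i) — assessed value is $152,500, under the $164,000 limit — but (k) sets (j) aside: (k) operates against (j): a current Class 5 Declaration is held. So (a) applies.
Exception (b)'s conditions are all satisfied: the reference index is 418, less than the 506 limit; the memorandum is privileged. However, paragraphs (l)–(m) must be considered: (l) operates against (b): Joaquin is the subject of the memorandum. (m) is not engaged (there is no Standing Declaration in force), so (l) stands. Exception (b) does not apply.
Exception (c) does not apply: no current Schedule 1 Notice is held.
Exception (d)'s conditions are all satisfied: a current Class E Clearance is held; a current General Certificate is held. But: (n) is triggered — the record's age is 16 years, meeting the 15 years threshold. So (d) is unavailable.
Exception (e) fails — the memorandum has been formally adopted.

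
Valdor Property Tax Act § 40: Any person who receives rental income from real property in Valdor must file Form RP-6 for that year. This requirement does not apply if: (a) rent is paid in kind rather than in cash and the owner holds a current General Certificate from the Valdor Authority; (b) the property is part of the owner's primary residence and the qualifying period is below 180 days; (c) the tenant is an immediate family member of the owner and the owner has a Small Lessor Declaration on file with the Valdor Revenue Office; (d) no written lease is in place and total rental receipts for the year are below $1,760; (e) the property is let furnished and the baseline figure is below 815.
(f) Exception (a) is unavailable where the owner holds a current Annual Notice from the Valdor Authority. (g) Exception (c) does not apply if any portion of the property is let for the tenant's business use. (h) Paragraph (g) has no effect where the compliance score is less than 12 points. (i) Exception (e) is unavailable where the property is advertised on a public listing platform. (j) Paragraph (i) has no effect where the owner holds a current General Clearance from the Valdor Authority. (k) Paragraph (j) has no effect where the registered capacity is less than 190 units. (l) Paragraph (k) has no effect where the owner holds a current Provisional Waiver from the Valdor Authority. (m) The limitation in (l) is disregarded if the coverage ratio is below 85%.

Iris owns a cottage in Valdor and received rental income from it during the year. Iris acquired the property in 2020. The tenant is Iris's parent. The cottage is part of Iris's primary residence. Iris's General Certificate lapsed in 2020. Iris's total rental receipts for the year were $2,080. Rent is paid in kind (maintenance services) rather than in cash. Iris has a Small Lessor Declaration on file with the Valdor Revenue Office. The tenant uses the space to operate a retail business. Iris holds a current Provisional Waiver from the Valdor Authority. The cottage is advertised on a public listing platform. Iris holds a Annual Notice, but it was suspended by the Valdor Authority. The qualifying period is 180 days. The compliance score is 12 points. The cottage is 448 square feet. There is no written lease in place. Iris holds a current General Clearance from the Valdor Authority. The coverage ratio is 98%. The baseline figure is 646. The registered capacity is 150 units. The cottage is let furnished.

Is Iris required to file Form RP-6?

Exception (a) requires that the owner holds a current General Certificate from the Valdor Authority; but no current General Certificate is held, so (a) is unavailable.
Exception (b) fails — the qualifying period is 180 days, not below 180 days.
Exception (c): the tenant is an immediate family member; a Small Lessor Declaration is on file — every condition holds. Turning to paragraphs (g)–(h): (g) operates against (c): the space is let for business use. (h), which would lift (g), is not triggered — the compliance score is 12 points, not less than 12 points. (c) is therefore removed.
Exception (d) requires that total rental receipts for the year are below $1,760; but total rental receipts for the year are $2,080, not below $1,760, so (d) is unavailable.
Exception (e)'s conditions are all satisfied: the property is let furnished; the baseline figure is 646, below the 815 limit. As to paragraphs (i)–(m): (i) is engaged (the property is publicly advertised), but is set aside by (j): (j) is triggered — a current General Clearance is held. (k) is triggered (the registered capacity is 150 units, less than the 190 units limit), but is displaced by (l): (l) operates against (k): a current Provisional Waiver is held. (m), which would lift (l), is not triggered — the coverage ratio is 98%, not below 85%. (e) remains available.

No — exception (e) applies; Iris is not required to file Form RP-6.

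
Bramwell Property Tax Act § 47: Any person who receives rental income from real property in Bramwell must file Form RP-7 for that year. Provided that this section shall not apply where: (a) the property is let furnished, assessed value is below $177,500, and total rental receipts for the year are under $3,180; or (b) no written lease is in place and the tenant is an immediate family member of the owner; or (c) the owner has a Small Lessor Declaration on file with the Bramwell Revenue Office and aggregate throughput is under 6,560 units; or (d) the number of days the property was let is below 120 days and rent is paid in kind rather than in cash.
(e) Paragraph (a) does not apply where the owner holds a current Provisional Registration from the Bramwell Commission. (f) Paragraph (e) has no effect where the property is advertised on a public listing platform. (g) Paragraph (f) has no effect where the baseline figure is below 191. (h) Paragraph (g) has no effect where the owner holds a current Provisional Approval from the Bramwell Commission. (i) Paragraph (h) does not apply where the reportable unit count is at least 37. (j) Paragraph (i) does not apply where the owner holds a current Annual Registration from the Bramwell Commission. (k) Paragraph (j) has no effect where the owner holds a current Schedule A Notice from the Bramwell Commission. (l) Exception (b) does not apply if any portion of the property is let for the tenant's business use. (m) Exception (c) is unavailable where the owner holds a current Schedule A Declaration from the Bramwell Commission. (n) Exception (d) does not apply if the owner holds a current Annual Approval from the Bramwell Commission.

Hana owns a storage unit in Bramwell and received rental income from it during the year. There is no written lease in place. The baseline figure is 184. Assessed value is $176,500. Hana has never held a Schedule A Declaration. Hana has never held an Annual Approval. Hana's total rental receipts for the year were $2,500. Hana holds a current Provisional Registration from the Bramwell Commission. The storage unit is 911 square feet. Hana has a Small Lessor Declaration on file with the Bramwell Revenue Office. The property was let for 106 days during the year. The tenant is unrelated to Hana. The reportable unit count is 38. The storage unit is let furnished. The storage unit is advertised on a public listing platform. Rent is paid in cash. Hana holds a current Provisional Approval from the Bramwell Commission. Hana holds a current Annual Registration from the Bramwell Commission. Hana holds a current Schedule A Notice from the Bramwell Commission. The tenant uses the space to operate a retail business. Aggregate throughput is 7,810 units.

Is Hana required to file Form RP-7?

Yes — Hana must file Form RP-7.

All of (a)'s requirements are met (the property is let furnished; assessed value is $176,500, below the $177,500 limit; total rental receipts for the year are $2,500, under the $3,180 limit). But: (e) operates against (a): a current Provisional Registration is held. (f) would limit (e) — the property is publicly advertised — but (g) sets (f) aside: (g) operates against (f): the baseline figure is 184, below the 191 limit. (h) would limit (g) — a current Provisional Approval is held — but (i) sets (h) aside: (i) operates against (h): the reportable unit count is 38, meeting the 37 threshold. (j) is triggered (a current Annual Registration is held), but is itself disapplied by (k): (k) is engaged — a current Schedule A Notice is held. (a) is therefore removed.
Exception (b) fails — the tenant is unrelated to the owner.
Exception (c) does not apply: aggregate throughput is 7,810 units, not under 6,560 units.
Exception (d) fails — rent is paid in cash.
No exception applies. The general rule governs.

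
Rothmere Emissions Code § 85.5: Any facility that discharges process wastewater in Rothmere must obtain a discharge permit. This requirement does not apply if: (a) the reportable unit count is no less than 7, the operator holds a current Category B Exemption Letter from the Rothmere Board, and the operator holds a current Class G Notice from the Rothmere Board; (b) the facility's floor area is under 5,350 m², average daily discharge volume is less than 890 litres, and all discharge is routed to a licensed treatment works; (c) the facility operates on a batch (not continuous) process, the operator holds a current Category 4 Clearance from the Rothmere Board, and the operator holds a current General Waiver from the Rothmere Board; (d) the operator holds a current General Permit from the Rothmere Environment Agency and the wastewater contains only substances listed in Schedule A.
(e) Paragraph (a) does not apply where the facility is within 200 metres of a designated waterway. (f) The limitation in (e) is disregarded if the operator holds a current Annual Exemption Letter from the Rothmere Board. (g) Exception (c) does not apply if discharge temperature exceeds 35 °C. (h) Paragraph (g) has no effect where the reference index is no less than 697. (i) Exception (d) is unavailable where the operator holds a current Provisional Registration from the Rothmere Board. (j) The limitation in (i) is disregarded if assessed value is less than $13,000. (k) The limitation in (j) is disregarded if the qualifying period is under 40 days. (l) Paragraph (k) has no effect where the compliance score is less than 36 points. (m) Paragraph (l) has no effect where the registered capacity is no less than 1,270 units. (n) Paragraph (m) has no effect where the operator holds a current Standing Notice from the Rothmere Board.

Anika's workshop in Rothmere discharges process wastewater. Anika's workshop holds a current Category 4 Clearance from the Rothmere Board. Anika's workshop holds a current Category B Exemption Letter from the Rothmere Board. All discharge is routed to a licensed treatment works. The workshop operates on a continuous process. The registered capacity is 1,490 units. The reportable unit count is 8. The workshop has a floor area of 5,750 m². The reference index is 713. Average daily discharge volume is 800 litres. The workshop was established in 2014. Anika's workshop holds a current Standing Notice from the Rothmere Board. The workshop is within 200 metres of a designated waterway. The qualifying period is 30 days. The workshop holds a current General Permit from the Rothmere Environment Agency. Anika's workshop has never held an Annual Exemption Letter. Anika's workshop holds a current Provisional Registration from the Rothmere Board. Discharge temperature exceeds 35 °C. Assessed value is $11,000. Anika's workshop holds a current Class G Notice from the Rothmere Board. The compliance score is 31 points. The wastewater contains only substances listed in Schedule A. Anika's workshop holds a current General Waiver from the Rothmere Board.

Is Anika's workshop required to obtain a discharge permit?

No — exception (d) applies; Anika's workshop is not required to obtain a discharge permit.

Exception (a) is satisfied on its face — the reportable unit count is 8, meeting the 7 threshold; a current Category B Exemption Letter is held; a current Class G Notice is held. But applying paragraphs (e)–(f): (e) operates against (a): the workshop is within 200 m of a designated waterway. (f) is inapplicable (there is no Annual Exemption Letter in force), so (e) stands. So (a) is unavailable.
Exception (b) does not apply: the facility's floor area is 5,750 m², not under 5,350 m².
Exception (c) requires that the facility operates on a batch (not continuous) process; but the facility operates on a continuous process, so (c) is unavailable.
Exception (d): a current General Permit is held; the wastewater is Schedule-A-only — every condition holds. Considering the limiting provisions: (i) would limit (d) — a current Provisional Registration is held — but (j) sets (i) aside: (j) operates against (i): assessed value is $11,000, less than the $13,000 limit. (k) would limit (j) — the qualifying period is 30 days, under the 40 days limit — but (l) sets (k) aside: (l) operates against (k): the compliance score is 31 points, less than the 36 points limit. (m) is engaged (the registered capacity is 1,490 units, meeting the 1,270 units threshold), but yields to (n): (n) operates against (m): a current Standing Notice is held. Exception (d) stands.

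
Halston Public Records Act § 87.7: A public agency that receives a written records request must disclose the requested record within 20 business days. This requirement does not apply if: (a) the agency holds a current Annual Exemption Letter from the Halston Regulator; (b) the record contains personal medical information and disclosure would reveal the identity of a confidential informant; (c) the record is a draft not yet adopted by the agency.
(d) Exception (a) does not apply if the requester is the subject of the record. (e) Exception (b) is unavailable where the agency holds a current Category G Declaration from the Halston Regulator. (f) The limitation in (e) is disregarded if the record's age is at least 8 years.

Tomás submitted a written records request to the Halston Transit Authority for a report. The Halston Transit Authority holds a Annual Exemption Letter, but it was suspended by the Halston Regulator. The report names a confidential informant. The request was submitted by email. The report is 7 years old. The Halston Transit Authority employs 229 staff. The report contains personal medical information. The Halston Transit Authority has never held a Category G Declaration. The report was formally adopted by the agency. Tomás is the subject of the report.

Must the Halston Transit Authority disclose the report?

Exception (a) requires that the agency holds a current Annual Exemption Letter from the Halston Regulator; but there is no Annual Exemption Letter in force, so (a) is unavailable.
All of (b)'s requirements are met (the report contains personal medical information; the report names a confidential informant). Applying paragraphs (e)–(f): (e) is inapplicable — the Category G Declaration is not current. (b) remains available.
Exception (c) does not apply: the report has been formally adopted.

No — exception (b) applies; the Halston Transit Authority is not required to disclose the report.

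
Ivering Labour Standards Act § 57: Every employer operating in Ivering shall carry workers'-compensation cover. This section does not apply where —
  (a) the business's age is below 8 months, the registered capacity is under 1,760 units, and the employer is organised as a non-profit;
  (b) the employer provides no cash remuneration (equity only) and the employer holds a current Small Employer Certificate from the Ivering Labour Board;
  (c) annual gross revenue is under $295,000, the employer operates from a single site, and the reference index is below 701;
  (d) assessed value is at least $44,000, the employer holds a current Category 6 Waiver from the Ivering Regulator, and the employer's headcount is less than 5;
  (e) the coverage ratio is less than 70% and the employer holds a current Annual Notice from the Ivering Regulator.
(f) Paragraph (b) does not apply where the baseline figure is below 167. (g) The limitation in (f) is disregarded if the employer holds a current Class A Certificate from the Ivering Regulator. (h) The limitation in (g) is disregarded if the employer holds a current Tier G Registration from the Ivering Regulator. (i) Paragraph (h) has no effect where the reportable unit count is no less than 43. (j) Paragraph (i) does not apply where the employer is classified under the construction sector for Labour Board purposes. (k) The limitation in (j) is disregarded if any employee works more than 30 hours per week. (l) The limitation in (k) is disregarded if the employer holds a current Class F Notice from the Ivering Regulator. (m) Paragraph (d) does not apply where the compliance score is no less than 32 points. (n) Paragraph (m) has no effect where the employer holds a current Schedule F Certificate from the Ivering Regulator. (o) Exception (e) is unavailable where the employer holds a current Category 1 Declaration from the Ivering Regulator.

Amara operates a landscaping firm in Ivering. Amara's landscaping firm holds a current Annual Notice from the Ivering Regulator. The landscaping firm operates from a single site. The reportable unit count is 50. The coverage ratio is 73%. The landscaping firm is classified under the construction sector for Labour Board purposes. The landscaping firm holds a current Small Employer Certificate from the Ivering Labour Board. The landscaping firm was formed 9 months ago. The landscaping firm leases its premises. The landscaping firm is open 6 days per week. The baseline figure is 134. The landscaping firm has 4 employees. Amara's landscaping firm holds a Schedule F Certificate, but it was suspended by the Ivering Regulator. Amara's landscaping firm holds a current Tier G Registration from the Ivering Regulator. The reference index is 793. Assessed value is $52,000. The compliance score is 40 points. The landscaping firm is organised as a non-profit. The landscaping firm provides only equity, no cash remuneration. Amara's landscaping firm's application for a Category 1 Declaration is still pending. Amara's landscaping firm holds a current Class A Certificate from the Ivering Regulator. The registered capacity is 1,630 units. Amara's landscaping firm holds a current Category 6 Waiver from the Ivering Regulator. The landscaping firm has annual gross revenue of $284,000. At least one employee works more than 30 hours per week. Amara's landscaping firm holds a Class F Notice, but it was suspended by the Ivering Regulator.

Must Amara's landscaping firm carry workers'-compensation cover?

No — exception (b) applies; Amara's landscaping firm is not required to carry workers'-compensation cover.

Exception (a) fails — the business's age is 9 months, not below 8 months.
All of (b)'s requirements are met (remuneration is equity-only; a current Small Employer Certificate is held). As to paragraphs (f)–(l): (f) operates (the baseline figure is 134, below the 167 limit), but is itself disapplied by (g): (g) applies — a current Class A Certificate is held. (h) would limit (g) — a current Tier G Registration is held — but (i) sets (h) aside: (i) operates against (h): the reportable unit count is 50, meeting the 43 threshold. (j) would limit (i) — the landscaping firm is classified under the construction sector — but (k) sets (j) aside: (k) operates against (j): at least one employee exceeds 30 hours/week. (l), which would lift (k), does not operate here — there is no Class F Notice in force. So (b) applies.
Exception (c) does not apply: the reference index is 793, not below 701.
Exception (d)'s conditions are all satisfied: assessed value is $52,000, meeting the $44,000 threshold; a current Category 6 Waiver is held; the employer's headcount is 4, less than the 5 limit. But applying paragraphs (m)–(n): (m) operates — the compliance score is 40 points, meeting the 32 points threshold. (n) does not operate here (the Schedule F Certificate is not current), so (m) stands. Exception (d) does not apply.
Exception (e) fails — the coverage ratio is 73%, not less than 70%.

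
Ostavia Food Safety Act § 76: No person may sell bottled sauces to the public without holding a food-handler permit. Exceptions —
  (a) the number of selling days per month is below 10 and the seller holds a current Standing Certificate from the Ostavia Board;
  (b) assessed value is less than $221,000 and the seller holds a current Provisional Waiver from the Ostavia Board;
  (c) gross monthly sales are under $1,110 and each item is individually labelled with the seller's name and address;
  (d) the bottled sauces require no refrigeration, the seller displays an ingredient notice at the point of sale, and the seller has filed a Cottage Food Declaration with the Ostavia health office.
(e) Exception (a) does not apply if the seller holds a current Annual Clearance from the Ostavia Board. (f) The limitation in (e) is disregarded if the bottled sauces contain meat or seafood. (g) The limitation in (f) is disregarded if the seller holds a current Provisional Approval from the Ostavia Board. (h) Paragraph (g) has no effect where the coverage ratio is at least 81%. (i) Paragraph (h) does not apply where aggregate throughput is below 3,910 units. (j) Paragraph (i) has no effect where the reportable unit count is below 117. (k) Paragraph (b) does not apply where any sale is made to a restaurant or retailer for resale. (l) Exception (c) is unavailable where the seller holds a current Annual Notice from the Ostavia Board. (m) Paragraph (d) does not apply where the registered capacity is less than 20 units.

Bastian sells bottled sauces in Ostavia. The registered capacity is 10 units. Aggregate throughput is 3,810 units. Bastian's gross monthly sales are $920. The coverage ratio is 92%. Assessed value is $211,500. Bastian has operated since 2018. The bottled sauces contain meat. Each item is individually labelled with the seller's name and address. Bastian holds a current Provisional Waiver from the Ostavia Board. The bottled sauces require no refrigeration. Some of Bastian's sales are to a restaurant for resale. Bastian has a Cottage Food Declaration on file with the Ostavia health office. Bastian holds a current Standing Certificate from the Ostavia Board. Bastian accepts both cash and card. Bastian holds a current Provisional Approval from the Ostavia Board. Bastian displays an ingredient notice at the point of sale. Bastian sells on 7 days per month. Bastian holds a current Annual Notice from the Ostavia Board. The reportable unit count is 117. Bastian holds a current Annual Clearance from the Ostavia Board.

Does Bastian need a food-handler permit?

Exception (a)'s conditions are all satisfied: the number of selling days per month is 7, below the 10 limit; a current Standing Certificate is held. However, paragraphs (e)–(j) must be considered: (e) operates against (a): a current Annual Clearance is held. (f) is triggered (the bottled sauces contain meat), but is overridden by (g): (g) applies — a current Provisional Approval is held. (h) is triggered (the coverage ratio is 92%, meeting the 81% threshold), but is itself disapplied by (i): (i) operates against (h): aggregate throughput is 3,810 units, below the 3,910 units limit. (j), which would lift (i), is not engaged — the reportable unit count is 117, not below 117. So (a) is unavailable.
Exception (b) is satisfied on its face — assessed value is $211,500, less than the $221,000 limit; a current Provisional Waiver is held. Turning to paragraph (k): (k) operates against (b): some sales are to a restaurant for resale. (b) is therefore removed.
Exception (c) is satisfied on its face — gross monthly sales are $920, under the $1,110 limit; items are individually labelled. But applying paragraph (l): (l) operates against (c): a current Annual Notice is held. Exception (c) does not apply.
Exception (d) is satisfied on its face — the bottled sauces are shelf-stable; an ingredient notice is displayed; a Cottage Food Declaration is on file. However, paragraph (m) must be considered: (m) operates against (d): the registered capacity is 10 units, less than the 20 units limit. Exception (d) does not apply.
No exception is made out. Bastian falls within the general rule.

Yes — Bastian must hold a food-handler permit.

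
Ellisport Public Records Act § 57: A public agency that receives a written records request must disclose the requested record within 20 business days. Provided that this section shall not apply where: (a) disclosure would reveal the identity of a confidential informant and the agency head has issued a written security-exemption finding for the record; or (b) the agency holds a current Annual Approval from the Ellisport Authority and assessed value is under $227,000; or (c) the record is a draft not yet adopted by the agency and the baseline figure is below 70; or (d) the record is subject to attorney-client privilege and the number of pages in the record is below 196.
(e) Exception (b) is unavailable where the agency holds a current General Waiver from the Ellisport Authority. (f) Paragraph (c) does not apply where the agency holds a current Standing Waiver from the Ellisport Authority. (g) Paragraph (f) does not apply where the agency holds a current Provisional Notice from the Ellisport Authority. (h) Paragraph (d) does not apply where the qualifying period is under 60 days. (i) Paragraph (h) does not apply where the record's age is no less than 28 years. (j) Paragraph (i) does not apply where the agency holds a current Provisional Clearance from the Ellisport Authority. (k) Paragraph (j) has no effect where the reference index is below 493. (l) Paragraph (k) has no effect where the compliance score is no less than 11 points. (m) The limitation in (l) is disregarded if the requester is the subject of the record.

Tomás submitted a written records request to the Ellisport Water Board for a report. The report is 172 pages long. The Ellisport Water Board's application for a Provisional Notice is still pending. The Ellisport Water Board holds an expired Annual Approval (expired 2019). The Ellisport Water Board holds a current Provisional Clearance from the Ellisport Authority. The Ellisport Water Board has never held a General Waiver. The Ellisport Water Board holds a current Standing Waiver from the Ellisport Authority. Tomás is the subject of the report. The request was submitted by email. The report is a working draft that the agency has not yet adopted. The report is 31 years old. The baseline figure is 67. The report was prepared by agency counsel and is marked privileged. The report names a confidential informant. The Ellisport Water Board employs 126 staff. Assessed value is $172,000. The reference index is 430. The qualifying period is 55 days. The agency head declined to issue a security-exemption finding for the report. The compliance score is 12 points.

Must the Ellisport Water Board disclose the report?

No — exception (d) applies; the Ellisport Water Board is not required to disclose the report.

Exception (a) fails — the agency head declined to issue a security-exemption finding.
Exception (b) does not apply: the Annual Approval is not current.
Exception (c)'s conditions are all satisfied: the report is an unadopted draft; the baseline figure is 67, below the 70 limit. However, paragraphs (f)–(g) must be considered: (f) is triggered — a current Standing Waiver is held. (g) is inapplicable (no current Provisional Notice is held), so (f) stands. (c) is therefore removed.
Exception (d)'s conditions are all satisfied: the report is privileged; the number of pages in the record is 172, below the 196 limit. Applying paragraphs (h)–(m): (h) operates (the qualifying period is 55 days, under the 60 days limit), but is itself disapplied by (i): (i) operates against (h): the record's age is 31 years, meeting the 28 years threshold. (j) is triggered (a current Provisional Clearance is held), but is overridden by (k): (k) applies — the reference index is 430, below the 493 limit. (l) operates (the compliance score is 12 points, meeting the 11 points threshold), but is set aside by (m): (m) operates against (l): Tomás is the subject of the report. Exception (d) stands.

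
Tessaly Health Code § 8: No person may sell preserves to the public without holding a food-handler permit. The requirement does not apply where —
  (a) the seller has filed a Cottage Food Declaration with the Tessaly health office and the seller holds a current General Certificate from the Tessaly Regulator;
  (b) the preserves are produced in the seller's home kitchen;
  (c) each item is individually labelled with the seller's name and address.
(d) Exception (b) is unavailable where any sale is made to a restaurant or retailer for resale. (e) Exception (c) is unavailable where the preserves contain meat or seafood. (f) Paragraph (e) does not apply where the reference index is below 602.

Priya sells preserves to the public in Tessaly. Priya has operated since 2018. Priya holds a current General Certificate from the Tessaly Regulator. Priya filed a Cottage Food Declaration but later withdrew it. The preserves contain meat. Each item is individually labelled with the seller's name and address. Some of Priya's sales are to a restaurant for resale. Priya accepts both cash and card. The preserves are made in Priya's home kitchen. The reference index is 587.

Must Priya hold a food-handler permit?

No — exception (c) applies; Priya is not required to hold a food-handler permit.

Exception (a) fails — the Cottage Food Declaration was withdrawn.
Exception (b)'s conditions are all satisfied: the preserves are home-kitchen produced. But applying paragraph (d): (d) operates against (b): some sales are to a restaurant for resale. Exception (b) does not apply.
All of (c)'s requirements are met (items are individually labelled). Under paragraphs (e)–(f): (e) would limit (c) — the preserves contain meat — but (f) sets (e) aside: (f) operates against (e): the reference index is 587, below the 602 limit. So (c) applies.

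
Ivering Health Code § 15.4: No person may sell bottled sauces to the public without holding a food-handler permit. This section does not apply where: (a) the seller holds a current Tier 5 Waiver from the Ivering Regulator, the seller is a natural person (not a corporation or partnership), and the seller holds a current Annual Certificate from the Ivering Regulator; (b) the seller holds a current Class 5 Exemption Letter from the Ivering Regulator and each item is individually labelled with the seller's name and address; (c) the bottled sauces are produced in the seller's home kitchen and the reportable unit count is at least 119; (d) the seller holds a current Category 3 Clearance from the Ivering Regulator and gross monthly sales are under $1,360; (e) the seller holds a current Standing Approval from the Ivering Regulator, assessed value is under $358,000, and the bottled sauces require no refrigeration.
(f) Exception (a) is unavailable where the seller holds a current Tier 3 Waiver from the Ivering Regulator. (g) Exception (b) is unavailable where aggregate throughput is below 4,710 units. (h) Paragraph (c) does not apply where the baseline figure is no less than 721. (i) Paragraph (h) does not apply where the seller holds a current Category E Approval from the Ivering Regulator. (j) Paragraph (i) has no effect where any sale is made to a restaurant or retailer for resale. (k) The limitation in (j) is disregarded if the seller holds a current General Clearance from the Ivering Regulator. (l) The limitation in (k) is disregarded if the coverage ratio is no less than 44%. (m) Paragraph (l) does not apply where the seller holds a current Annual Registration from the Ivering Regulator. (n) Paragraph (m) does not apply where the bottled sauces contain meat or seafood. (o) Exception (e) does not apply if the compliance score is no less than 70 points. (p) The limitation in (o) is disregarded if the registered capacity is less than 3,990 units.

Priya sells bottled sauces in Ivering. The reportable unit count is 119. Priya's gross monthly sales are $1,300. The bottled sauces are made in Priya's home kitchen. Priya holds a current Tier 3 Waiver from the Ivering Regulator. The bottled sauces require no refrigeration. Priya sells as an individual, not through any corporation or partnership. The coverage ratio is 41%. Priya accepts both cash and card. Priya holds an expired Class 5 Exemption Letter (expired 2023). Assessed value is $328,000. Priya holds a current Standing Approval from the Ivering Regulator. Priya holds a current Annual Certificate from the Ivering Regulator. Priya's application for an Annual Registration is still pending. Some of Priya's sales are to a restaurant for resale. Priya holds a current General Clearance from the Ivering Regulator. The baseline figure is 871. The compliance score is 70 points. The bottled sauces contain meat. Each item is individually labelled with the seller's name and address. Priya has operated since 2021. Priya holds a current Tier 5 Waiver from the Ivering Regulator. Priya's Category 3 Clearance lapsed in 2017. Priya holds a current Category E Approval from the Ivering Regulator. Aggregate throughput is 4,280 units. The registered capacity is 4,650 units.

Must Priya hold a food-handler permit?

No — exception (c) applies; Priya is not required to hold a food-handler permit.

Exception (a)'s conditions are all satisfied: a current Tier 5 Waiver is held; the seller is a natural person; a current Annual Certificate is held. However, paragraph (f) must be considered: (f) operates against (a): a current Tier 3 Waiver is held. (a) is therefore removed.
Exception (b) fails — no current Class 5 Exemption Letter is held.
Exception (c)'s conditions are all satisfied: the bottled sauces are home-kitchen produced; the reportable unit count is 119, meeting the 119 threshold. Applying paragraphs (h)–(n): (h) would limit (c) — the baseline figure is 871, meeting the 721 threshold — but (i) sets (h) aside: (i) operates against (h): a current Category E Approval is held. (j) would limit (i) — some sales are to a restaurant for resale — but (k) sets (j) aside: (k) applies — a current General Clearance is held. (l), which would lift (k), is not engaged — the coverage ratio is 41%, short of 44%. (c) remains available.
Exception (d) does not apply: there is no Category 3 Clearance in force.
All of (e)'s requirements are met (a current Standing Approval is held; assessed value is $328,000, under the $358,000 limit; the bottled sauces are shelf-stable). However, paragraphs (o)–(p) must be considered: (o) operates against (e): the compliance score is 70 points, meeting the 70 points threshold. (p) is not triggered (the registered capacity is 4,650 units, not less than 3,990 units), so (o) stands. (e) is therefore removed.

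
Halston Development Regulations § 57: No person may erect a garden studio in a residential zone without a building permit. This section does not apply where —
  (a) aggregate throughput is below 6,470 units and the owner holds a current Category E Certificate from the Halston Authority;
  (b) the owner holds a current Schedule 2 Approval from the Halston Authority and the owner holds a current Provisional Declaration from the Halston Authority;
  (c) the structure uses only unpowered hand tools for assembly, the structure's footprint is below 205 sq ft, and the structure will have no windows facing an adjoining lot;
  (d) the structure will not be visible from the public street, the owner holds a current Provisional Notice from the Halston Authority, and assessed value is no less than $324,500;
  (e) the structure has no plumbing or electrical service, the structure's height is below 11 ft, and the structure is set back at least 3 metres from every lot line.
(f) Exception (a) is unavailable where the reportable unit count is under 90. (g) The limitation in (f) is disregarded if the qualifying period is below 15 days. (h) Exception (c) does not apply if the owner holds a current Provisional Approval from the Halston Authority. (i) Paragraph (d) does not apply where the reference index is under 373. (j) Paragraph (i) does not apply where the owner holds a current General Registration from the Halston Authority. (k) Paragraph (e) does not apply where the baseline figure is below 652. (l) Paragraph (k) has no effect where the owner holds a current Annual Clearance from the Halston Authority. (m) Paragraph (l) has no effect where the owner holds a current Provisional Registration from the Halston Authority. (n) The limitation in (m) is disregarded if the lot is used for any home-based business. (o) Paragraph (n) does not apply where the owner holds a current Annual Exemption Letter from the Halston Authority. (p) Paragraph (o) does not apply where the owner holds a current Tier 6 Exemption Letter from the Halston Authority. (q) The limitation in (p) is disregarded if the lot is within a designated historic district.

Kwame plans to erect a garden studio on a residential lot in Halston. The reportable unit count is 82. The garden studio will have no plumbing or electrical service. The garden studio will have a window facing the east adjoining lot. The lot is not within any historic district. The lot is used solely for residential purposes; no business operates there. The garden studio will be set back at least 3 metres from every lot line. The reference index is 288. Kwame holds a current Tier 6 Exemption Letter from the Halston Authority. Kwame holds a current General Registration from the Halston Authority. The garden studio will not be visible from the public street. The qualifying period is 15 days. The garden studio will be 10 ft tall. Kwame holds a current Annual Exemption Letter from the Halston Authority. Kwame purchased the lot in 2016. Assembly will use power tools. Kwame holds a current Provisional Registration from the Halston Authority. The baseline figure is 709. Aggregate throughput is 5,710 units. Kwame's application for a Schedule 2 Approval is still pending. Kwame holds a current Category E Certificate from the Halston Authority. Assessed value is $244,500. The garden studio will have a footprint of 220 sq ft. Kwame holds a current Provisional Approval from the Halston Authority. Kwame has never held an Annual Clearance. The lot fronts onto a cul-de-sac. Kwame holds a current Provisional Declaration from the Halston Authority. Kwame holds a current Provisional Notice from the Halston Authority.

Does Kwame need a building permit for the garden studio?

No — exception (e) applies; Kwame does not need a building permit.

Exception (a): aggregate throughput is 5,710 units, below the 6,470 units limit; a current Category E Certificate is held — every condition holds. However, paragraphs (f)–(g) must be considered: (f) is triggered — the reportable unit count is 82, under the 90 limit. (g) does not operate here (the qualifying period is 15 days, not below 15 days), so (f) stands. (a) is therefore removed.
Exception (b) requires that the owner holds a current Schedule 2 Approval from the Halston Authority; but the Schedule 2 Approval is not current, so (b) is unavailable.
Exception (c) does not apply: assembly uses power tools.
Exception (d) does not apply: assessed value is $244,500, short of $324,500.
All of (e)'s requirements are met (there is no plumbing or electrical service; the structure's height is 10 ft, below the 11 ft limit; the setback is at least 3 m on every side). Applying paragraphs (k)–(q): (k), which would limit (e), is not triggered: the baseline figure is 709, not below 652. Exception (e) stands.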